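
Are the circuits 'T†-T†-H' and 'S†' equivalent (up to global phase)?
No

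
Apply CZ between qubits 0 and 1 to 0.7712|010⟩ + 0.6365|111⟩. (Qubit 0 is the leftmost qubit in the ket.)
0.7712|010⟩ - 0.6365|111⟩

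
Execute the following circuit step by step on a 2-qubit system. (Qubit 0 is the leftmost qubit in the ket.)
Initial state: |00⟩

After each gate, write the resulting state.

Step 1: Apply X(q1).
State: |01⟩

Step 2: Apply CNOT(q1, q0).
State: |11⟩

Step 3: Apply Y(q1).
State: -i|10⟩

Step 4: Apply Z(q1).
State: -i|10⟩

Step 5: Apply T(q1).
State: -i|10⟩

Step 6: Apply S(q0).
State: |10⟩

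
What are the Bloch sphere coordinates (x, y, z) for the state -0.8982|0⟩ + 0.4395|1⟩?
(-0.7895, 0, 0.6136)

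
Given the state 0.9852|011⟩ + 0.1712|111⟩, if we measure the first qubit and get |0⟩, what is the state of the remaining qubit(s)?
|11⟩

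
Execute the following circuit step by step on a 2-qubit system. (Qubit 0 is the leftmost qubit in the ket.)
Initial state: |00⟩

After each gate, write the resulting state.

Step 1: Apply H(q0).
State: 1/√2|00⟩ + 1/√2|10⟩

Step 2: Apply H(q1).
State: 1/2|00⟩ + 1/2|01⟩ + 1/2|10⟩ + 1/2|11⟩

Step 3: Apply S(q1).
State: 1/2|00⟩ + (1/2)i|01⟩ + 1/2|10⟩ + (1/2)i|11⟩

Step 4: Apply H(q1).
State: (1/√8 + (1/√8)i)|00⟩ + (1/√8 - (1/√8)i)|01⟩ + (1/√8 + (1/√8)i)|10⟩ + (1/√8 - (1/√8)i)|11⟩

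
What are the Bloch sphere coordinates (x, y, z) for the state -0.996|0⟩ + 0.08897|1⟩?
(-0.1772, 0, 0.9841)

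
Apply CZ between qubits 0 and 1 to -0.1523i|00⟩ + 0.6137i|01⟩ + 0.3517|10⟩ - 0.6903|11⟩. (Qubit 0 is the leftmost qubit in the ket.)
-0.1523i|00⟩ + 0.6137i|01⟩ + 0.3517|10⟩ + 0.6903|11⟩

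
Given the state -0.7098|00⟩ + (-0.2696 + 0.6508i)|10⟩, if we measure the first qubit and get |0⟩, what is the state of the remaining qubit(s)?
-|0⟩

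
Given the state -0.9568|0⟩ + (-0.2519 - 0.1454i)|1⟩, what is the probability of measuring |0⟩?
0.9155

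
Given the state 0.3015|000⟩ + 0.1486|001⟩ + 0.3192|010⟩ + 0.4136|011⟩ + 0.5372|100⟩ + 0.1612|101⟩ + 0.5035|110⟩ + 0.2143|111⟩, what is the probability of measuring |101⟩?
0.02599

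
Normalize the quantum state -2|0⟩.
-|0⟩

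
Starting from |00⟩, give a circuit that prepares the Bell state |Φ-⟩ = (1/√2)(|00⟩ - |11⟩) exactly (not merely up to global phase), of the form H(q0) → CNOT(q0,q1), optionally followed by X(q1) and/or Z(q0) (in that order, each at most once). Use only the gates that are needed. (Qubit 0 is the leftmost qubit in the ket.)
H(q0) → CNOT(q0,q1) → Z(q0)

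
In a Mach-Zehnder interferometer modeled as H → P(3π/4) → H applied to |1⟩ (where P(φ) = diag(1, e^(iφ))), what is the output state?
(0.8536 - (1/√8)i)|0⟩ + (0.1464 + (1/√8)i)|1⟩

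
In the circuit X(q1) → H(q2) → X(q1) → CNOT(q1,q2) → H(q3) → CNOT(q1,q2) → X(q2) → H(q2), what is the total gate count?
8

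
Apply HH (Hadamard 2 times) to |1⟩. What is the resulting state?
|1⟩

H² = I, so an even number of Hadamards cancels: H^2 = I and the state is unchanged.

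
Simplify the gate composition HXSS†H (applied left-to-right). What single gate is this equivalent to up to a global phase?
Z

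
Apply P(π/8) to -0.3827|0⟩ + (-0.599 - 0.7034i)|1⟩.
-0.3827|0⟩ + (-0.2842 - 0.8791i)|1⟩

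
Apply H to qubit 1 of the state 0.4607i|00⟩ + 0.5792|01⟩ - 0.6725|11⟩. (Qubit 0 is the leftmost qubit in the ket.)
(0.4096 + 0.3258i)|00⟩ + (-0.4096 + 0.3258i)|01⟩ - 0.4755|10⟩ + 0.4755|11⟩

H on qubit 1 mixes each pair of kets that differ only in qubit 1: amplitudes (a, b) of (|…0…⟩, |…1…⟩) become ((a + b)/√2, (a − b)/√2). Kets absent from the input have amplitude 0.
(|00⟩, |01⟩): (a, b) = (0.4607i, 0.5792) → ((0.4096 + 0.3258i), (-0.4096 + 0.3258i))
(|10⟩, |11⟩): (a, b) = (0, -0.6725) → (-0.4755, 0.4755)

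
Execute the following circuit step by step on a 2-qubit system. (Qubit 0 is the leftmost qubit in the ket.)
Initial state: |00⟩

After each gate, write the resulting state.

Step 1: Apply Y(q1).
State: i|01⟩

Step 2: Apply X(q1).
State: i|00⟩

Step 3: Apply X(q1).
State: i|01⟩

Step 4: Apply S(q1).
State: -|01⟩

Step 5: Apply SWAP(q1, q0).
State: -|10⟩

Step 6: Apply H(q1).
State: -1/√2|10⟩ - 1/√2|11⟩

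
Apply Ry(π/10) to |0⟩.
0.9877|0⟩ + 0.1564|1⟩

Ry(π/10) = [[cos(θ/2), −sin(θ/2)], [sin(θ/2), cos(θ/2)]]; θ = π/10, cos(θ/2) ≈ 0.987688, sin(θ/2) ≈ 0.156434.
With a = amp(|0⟩) = 1 and b = amp(|1⟩) = 0:
new amp(|0⟩) = (0.987688)·a + (-0.156434)·b = 0.9877
new amp(|1⟩) = (0.156434)·a + (0.987688)·b = 0.1564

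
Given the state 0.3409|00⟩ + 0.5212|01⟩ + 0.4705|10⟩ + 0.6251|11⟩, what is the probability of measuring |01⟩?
0.2716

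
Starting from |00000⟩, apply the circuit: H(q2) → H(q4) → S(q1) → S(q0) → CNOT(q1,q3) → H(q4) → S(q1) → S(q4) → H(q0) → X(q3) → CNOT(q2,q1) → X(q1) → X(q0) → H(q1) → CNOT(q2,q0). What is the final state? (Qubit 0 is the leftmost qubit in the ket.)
1/√8|00010⟩ + 1/√8|00110⟩ - 1/√8|01010⟩ + 1/√8|01110⟩ + 1/√8|10010⟩ + 1/√8|10110⟩ - 1/√8|11010⟩ + 1/√8|11110⟩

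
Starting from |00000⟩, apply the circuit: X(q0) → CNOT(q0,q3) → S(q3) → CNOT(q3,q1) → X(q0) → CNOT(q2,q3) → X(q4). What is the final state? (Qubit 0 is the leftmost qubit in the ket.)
i|01011⟩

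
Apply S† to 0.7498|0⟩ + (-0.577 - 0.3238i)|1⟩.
0.7498|0⟩ + (-0.3238 + 0.577i)|1⟩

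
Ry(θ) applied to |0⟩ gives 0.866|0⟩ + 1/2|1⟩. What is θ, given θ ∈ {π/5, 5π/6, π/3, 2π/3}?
π/3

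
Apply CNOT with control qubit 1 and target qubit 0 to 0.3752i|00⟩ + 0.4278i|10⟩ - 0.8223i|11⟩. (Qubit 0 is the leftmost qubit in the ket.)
0.3752i|00⟩ - 0.8223i|01⟩ + 0.4278i|10⟩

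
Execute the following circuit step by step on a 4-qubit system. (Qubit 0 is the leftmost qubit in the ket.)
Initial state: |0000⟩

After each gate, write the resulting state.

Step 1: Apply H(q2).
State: 1/√2|0000⟩ + 1/√2|0010⟩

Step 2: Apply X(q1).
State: 1/√2|0100⟩ + 1/√2|0110⟩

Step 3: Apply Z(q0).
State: 1/√2|0100⟩ + 1/√2|0110⟩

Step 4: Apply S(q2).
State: 1/√2|0100⟩ + (1/√2)i|0110⟩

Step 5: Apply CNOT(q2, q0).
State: 1/√2|0100⟩ + (1/√2)i|1110⟩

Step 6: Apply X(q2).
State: 1/√2|0110⟩ + (1/√2)i|1100⟩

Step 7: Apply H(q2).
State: 1/2|0100⟩ - 1/2|0110⟩ + (1/2)i|1100⟩ + (1/2)i|1110⟩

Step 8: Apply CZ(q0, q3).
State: 1/2|0100⟩ - 1/2|0110⟩ + (1/2)i|1100⟩ + (1/2)i|1110⟩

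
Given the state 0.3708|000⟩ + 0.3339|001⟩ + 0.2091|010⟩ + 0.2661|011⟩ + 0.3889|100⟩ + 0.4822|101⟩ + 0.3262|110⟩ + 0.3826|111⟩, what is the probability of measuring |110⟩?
0.1064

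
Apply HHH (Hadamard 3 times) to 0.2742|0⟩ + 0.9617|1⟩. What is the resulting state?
0.8739|0⟩ - 0.4861|1⟩

H² = I, so H^3 = H: a single Hadamard. With (a, b) = (0.2742, 0.9617), H gives ((a + b)/√2, (a − b)/√2) = (0.8739, -0.4861).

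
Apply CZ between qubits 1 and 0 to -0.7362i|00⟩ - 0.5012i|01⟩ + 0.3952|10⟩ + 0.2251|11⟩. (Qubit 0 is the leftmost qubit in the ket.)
-0.7362i|00⟩ - 0.5012i|01⟩ + 0.3952|10⟩ - 0.2251|11⟩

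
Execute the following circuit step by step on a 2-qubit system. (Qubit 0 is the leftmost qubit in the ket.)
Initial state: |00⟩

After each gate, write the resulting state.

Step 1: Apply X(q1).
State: |01⟩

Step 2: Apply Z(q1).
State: -|01⟩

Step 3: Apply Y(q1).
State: i|00⟩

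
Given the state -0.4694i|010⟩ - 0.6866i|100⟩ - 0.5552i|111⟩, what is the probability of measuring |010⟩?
0.2203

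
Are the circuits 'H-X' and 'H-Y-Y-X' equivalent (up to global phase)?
Yes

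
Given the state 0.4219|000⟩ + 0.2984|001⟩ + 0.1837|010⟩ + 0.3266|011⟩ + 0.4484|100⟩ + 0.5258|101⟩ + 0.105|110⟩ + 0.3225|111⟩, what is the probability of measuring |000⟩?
0.178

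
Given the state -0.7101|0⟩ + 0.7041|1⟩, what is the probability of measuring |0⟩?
0.5042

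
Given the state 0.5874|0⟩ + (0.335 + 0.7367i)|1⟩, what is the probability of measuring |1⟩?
0.655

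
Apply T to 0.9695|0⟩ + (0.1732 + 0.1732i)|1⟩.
0.9695|0⟩ + 0.2449i|1⟩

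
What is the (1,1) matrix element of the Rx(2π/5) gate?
0.809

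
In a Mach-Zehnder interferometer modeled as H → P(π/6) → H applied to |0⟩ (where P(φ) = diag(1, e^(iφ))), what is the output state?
(0.933 + 0.25i)|0⟩ + (0.06699 - 0.25i)|1⟩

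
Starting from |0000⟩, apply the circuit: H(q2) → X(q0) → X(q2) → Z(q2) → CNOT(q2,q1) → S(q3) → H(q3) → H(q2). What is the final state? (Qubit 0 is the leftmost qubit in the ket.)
1/√8|1000⟩ + 1/√8|1001⟩ + 1/√8|1010⟩ + 1/√8|1011⟩ - 1/√8|1100⟩ - 1/√8|1101⟩ + 1/√8|1110⟩ + 1/√8|1111⟩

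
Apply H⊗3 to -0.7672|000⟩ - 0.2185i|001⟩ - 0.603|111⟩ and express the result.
(-0.4844 - 0.07725i)|000⟩ + (-0.05805 + 0.07725i)|001⟩ + (-0.05805 - 0.07725i)|010⟩ + (-0.4844 + 0.07725i)|011⟩ + (-0.05805 - 0.07725i)|100⟩ + (-0.4844 + 0.07725i)|101⟩ + (-0.4844 - 0.07725i)|110⟩ + (-0.05805 + 0.07725i)|111⟩

H⊗3 gives amp(|y⟩) = (1/2√2) Σ_x (−1)^(x·y) amp(|x⟩), where x·y is the number of positions in which both x and y have a 1.
|000⟩: (-0.7672 - 0.2185i - 0.603)/(2√2) = (-0.4844 - 0.07725i)
|001⟩: (-0.7672 + 0.2185i + 0.603)/(2√2) = (-0.05805 + 0.07725i)
|010⟩: (-0.7672 - 0.2185i + 0.603)/(2√2) = (-0.05805 - 0.07725i)
|011⟩: (-0.7672 + 0.2185i - 0.603)/(2√2) = (-0.4844 + 0.07725i)
|100⟩: (-0.7672 - 0.2185i + 0.603)/(2√2) = (-0.05805 - 0.07725i)
|101⟩: (-0.7672 + 0.2185i - 0.603)/(2√2) = (-0.4844 + 0.07725i)
|110⟩: (-0.7672 - 0.2185i - 0.603)/(2√2) = (-0.4844 - 0.07725i)
|111⟩: (-0.7672 + 0.2185i + 0.603)/(2√2) = (-0.05805 + 0.07725i)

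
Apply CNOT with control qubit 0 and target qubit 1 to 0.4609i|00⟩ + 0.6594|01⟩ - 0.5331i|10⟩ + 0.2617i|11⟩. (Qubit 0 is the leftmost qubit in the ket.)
0.4609i|00⟩ + 0.6594|01⟩ + 0.2617i|10⟩ - 0.5331i|11⟩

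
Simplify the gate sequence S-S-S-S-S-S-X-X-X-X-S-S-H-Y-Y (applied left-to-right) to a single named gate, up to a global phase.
H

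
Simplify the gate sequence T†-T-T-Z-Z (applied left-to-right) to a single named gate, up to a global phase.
T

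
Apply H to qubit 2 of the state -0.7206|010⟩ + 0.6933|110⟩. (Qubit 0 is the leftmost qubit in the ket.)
-0.5095|010⟩ - 0.5095|011⟩ + 0.4902|110⟩ + 0.4902|111⟩

H on qubit 2 mixes each pair of kets that differ only in qubit 2: amplitudes (a, b) of (|…0…⟩, |…1…⟩) become ((a + b)/√2, (a − b)/√2). Kets absent from the input have amplitude 0.
(|010⟩, |011⟩): (a, b) = (-0.7206, 0) → (-0.5095, -0.5095)
(|110⟩, |111⟩): (a, b) = (0.6933, 0) → (0.4902, 0.4902)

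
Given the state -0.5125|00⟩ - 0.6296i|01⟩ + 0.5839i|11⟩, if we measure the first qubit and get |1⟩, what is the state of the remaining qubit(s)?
i|1⟩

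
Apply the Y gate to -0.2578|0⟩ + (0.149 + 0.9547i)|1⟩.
(0.9547 - 0.149i)|0⟩ - 0.2578i|1⟩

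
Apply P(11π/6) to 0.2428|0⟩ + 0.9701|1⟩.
0.2428|0⟩ + (0.8401 - 0.4851i)|1⟩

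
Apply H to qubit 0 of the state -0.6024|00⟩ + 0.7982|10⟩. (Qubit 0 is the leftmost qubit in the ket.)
0.1385|00⟩ - 0.9904|10⟩

H on qubit 0 mixes each pair of kets that differ only in qubit 0: amplitudes (a, b) of (|…0…⟩, |…1…⟩) become ((a + b)/√2, (a − b)/√2). Kets absent from the input have amplitude 0.
(|00⟩, |10⟩): (a, b) = (-0.6024, 0.7982) → (0.1385, -0.9904)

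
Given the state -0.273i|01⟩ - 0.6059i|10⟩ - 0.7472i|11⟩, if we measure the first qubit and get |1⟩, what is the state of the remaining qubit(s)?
-0.6298i|0⟩ - 0.7767i|1⟩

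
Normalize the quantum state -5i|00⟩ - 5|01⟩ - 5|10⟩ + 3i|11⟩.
-0.5455i|00⟩ - 0.5455|01⟩ - 0.5455|10⟩ + 0.3273i|11⟩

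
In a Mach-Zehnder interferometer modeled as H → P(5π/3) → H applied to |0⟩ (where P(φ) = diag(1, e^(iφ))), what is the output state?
(0.75 - 0.433i)|0⟩ + (0.25 + 0.433i)|1⟩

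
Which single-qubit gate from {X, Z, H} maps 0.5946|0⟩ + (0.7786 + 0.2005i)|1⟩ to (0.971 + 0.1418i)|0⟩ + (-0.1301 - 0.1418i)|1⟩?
H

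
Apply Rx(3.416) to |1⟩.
-0.9906i|0⟩ - 0.1368|1⟩

Rx(3.416) = [[cos(θ/2), −i·sin(θ/2)], [−i·sin(θ/2), cos(θ/2)]]; θ = 3.416, cos(θ/2) ≈ -0.136774, sin(θ/2) ≈ 0.990602.
With a = amp(|0⟩) = 0 and b = amp(|1⟩) = 1:
new amp(|0⟩) = (-0.136774)·a + (-0.990602i)·b = -0.9906i
new amp(|1⟩) = (-0.990602i)·a + (-0.136774)·b = -0.1368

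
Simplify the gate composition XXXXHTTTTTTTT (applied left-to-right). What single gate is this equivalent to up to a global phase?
H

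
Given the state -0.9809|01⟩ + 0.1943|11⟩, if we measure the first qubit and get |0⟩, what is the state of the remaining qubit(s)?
-|1⟩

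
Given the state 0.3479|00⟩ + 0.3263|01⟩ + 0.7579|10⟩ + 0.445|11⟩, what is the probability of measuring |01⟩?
0.1065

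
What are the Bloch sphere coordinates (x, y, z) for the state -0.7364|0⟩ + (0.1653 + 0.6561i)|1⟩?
(-0.2435, -0.9663, 0.08449)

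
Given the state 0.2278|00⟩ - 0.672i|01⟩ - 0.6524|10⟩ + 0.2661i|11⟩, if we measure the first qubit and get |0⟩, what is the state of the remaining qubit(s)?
0.321|0⟩ - 0.9471i|1⟩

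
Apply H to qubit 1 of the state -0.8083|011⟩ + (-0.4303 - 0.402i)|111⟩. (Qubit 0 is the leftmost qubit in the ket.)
-0.5716|001⟩ + 0.5716|011⟩ + (-0.3043 - 0.2843i)|101⟩ + (0.3043 + 0.2843i)|111⟩

H on qubit 1 mixes each pair of kets that differ only in qubit 1: amplitudes (a, b) of (|…0…⟩, |…1…⟩) become ((a + b)/√2, (a − b)/√2). Kets absent from the input have amplitude 0.
(|001⟩, |011⟩): (a, b) = (0, -0.8083) → (-0.5716, 0.5716)
(|101⟩, |111⟩): (a, b) = (0, (-0.4303 - 0.402i)) → ((-0.3043 - 0.2843i), (0.3043 + 0.2843i))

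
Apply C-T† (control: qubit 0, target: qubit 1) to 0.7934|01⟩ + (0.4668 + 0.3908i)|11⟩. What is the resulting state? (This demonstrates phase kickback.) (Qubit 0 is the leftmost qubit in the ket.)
0.7934|01⟩ + (0.6064 - 0.05374i)|11⟩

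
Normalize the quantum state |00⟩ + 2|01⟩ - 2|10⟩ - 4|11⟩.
0.2|00⟩ + 0.4|01⟩ - 0.4|10⟩ - 0.8|11⟩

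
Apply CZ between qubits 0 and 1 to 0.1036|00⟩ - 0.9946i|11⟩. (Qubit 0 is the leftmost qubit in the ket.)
0.1036|00⟩ + 0.9946i|11⟩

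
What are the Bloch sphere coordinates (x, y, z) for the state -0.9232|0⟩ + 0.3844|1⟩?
(-0.7098, 0, 0.7045)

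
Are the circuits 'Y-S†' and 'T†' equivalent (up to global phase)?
No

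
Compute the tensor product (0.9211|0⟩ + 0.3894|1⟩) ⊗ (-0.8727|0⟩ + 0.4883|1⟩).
-0.8038|00⟩ + 0.4498|01⟩ - 0.3398|10⟩ + 0.1901|11⟩

amp(|b₁b₂…⟩) = product of the factor amplitudes for bits b₁, b₂, …; only kets whose every factor amplitude is nonzero survive.
|00⟩: (0.9211)(-0.8727) = -0.8038
|01⟩: (0.9211)(0.4883) = 0.4498
|10⟩: (0.3894)(-0.8727) = -0.3398
|11⟩: (0.3894)(0.4883) = 0.1901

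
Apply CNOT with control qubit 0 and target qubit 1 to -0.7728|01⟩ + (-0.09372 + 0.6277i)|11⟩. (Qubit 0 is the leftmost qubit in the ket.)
-0.7728|01⟩ + (-0.09372 + 0.6277i)|10⟩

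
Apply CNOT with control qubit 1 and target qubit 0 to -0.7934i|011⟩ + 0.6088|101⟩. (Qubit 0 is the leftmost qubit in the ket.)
0.6088|101⟩ - 0.7934i|111⟩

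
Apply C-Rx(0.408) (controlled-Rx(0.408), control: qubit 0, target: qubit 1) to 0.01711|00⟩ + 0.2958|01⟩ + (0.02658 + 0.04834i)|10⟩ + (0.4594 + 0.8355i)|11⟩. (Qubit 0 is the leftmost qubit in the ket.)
0.01711|00⟩ + 0.2958|01⟩ + (0.1953 - 0.04573i)|10⟩ + (0.4597 + 0.8128i)|11⟩

C-Rx(0.408) leaves the control-|0⟩ kets |00⟩, |01⟩ unchanged and applies Rx(0.408) to qubit 1 on the control-|1⟩ pair (|10⟩, |11⟩).
Rx(0.408) = [[cos(θ/2), −i·sin(θ/2)], [−i·sin(θ/2), cos(θ/2)]]; θ = 0.408, cos(θ/2) ≈ 0.979264, sin(θ/2) ≈ 0.202588.
With a = amp(|10⟩) = (0.02658 + 0.04834i) and b = amp(|11⟩) = (0.4594 + 0.8355i):
new amp(|10⟩) = (0.979264)·a + (-0.202588i)·b = (0.1953 - 0.04573i)
new amp(|11⟩) = (-0.202588i)·a + (0.979264)·b = (0.4597 + 0.8128i)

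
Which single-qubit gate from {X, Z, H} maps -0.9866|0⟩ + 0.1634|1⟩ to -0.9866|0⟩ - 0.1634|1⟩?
Z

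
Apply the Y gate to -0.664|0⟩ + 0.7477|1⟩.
-0.7477i|0⟩ - 0.664i|1⟩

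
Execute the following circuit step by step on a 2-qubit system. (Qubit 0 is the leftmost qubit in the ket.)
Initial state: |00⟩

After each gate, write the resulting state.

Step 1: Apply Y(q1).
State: i|01⟩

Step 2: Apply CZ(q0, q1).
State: i|01⟩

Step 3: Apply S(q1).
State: -|01⟩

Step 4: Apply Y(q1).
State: i|00⟩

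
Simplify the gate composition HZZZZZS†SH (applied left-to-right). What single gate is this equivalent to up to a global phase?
X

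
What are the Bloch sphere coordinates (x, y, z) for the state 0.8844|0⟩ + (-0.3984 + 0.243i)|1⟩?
(-0.7047, 0.4298, 0.5644)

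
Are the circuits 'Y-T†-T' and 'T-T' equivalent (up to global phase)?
No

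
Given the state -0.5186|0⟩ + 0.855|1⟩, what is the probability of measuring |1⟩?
0.731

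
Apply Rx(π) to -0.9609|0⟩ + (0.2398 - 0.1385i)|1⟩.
(-0.1385 - 0.2398i)|0⟩ + 0.9609i|1⟩

Rx(π) = [[cos(θ/2), −i·sin(θ/2)], [−i·sin(θ/2), cos(θ/2)]]; θ = π, cos(θ/2) ≈ 0, sin(θ/2) ≈ 1.
With a = amp(|0⟩) = -0.9609 and b = amp(|1⟩) = (0.2398 - 0.1385i):
new amp(|0⟩) = (-i)·b = (-0.1385 - 0.2398i)
new amp(|1⟩) = (-i)·a = 0.9609i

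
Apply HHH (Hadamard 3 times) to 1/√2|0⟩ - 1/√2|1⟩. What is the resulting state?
|1⟩

H² = I, so H^3 = H: a single Hadamard. With (a, b) = (1/√2, -1/√2), H gives ((a + b)/√2, (a − b)/√2) = (0, 1).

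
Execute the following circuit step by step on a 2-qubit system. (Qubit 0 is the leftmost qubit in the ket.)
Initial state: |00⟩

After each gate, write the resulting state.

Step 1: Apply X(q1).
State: |01⟩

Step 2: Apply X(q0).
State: |11⟩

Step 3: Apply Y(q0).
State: -i|01⟩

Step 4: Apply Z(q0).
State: -i|01⟩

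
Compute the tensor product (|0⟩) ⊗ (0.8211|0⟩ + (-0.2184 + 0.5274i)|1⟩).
0.8211|00⟩ + (-0.2184 + 0.5274i)|01⟩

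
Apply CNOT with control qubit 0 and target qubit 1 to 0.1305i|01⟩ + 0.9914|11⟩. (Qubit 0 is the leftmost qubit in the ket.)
0.1305i|01⟩ + 0.9914|10⟩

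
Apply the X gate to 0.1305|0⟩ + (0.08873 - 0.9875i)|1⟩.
(0.08873 - 0.9875i)|0⟩ + 0.1305|1⟩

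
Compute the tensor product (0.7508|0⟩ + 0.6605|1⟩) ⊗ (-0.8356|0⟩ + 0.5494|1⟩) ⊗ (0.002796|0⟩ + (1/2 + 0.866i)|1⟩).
-0.001754|000⟩ + (-0.3137 - 0.5433i)|001⟩ + 0.001153|010⟩ + (0.2062 + 0.3572i)|011⟩ - 0.001543|100⟩ + (-0.276 - 0.478i)|101⟩ + 0.001015|110⟩ + (0.1814 + 0.3143i)|111⟩

amp(|b₁b₂…⟩) = product of the factor amplitudes for bits b₁, b₂, …; only kets whose every factor amplitude is nonzero survive.
|000⟩: (0.7508)(-0.8356)(0.002796) = -0.001754
|001⟩: (0.7508)(-0.8356)(1/2 + 0.866i) = (-0.3137 - 0.5433i)
|010⟩: (0.7508)(0.5494)(0.002796) = 0.001153
|011⟩: (0.7508)(0.5494)(1/2 + 0.866i) = (0.2062 + 0.3572i)
|100⟩: (0.6605)(-0.8356)(0.002796) = -0.001543
|101⟩: (0.6605)(-0.8356)(1/2 + 0.866i) = (-0.276 - 0.478i)
|110⟩: (0.6605)(0.5494)(0.002796) = 0.001015
|111⟩: (0.6605)(0.5494)(1/2 + 0.866i) = (0.1814 + 0.3143i)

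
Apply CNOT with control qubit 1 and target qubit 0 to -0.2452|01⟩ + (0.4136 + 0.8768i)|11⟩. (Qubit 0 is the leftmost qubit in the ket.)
(0.4136 + 0.8768i)|01⟩ - 0.2452|11⟩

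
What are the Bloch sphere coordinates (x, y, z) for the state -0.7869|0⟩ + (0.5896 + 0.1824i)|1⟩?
(-0.9279, -0.2871, 0.2383)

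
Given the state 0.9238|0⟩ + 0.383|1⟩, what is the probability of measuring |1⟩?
0.1467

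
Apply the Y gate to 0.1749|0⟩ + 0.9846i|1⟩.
0.9846|0⟩ + 0.1749i|1⟩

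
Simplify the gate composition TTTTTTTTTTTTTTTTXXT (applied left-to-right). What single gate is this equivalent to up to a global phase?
T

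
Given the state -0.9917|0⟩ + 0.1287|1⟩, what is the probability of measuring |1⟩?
0.01656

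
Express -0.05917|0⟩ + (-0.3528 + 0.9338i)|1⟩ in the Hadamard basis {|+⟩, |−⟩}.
(-0.2913 + 0.6603i)|+⟩ + (0.2076 - 0.6603i)|−⟩

With |ψ⟩ = α|0⟩ + β|1⟩, the Hadamard-basis coefficients are ⟨+|ψ⟩ = (α + β)/√2 and ⟨−|ψ⟩ = (α − β)/√2.
Here α = -0.05917, β = (-0.3528 + 0.9338i): (α + β)/√2 = (-0.2913 + 0.6603i), (α − β)/√2 = (0.2076 - 0.6603i).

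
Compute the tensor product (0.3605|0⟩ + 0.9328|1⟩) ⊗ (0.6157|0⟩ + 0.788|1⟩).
0.222|00⟩ + 0.2841|01⟩ + 0.5743|10⟩ + 0.735|11⟩

amp(|b₁b₂…⟩) = product of the factor amplitudes for bits b₁, b₂, …; only kets whose every factor amplitude is nonzero survive.
|00⟩: (0.3605)(0.6157) = 0.222
|01⟩: (0.3605)(0.788) = 0.2841
|10⟩: (0.9328)(0.6157) = 0.5743
|11⟩: (0.9328)(0.788) = 0.735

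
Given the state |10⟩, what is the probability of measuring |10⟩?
1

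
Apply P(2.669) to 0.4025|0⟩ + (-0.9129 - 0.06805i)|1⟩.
0.4025|0⟩ + (0.8438 - 0.355i)|1⟩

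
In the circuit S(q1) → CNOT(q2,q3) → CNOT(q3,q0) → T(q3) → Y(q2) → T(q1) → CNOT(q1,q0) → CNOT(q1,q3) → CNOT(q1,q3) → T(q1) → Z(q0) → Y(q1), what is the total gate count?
12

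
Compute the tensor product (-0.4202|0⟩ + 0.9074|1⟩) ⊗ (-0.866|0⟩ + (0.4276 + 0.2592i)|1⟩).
0.3639|00⟩ + (-0.1797 - 0.1089i)|01⟩ - 0.7858|10⟩ + (0.388 + 0.2352i)|11⟩

amp(|b₁b₂…⟩) = product of the factor amplitudes for bits b₁, b₂, …; only kets whose every factor amplitude is nonzero survive.
|00⟩: (-0.4202)(-0.866) = 0.3639
|01⟩: (-0.4202)(0.4276 + 0.2592i) = (-0.1797 - 0.1089i)
|10⟩: (0.9074)(-0.866) = -0.7858
|11⟩: (0.9074)(0.4276 + 0.2592i) = (0.388 + 0.2352i)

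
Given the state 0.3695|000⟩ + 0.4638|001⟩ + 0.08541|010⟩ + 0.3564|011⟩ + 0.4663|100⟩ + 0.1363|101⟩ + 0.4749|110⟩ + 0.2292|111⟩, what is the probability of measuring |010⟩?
0.007295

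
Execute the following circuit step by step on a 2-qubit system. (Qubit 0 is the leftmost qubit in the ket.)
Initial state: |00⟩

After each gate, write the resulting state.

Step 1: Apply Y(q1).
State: i|01⟩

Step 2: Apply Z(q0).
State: i|01⟩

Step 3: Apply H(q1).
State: (1/√2)i|00⟩ - (1/√2)i|01⟩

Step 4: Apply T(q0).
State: (1/√2)i|00⟩ - (1/√2)i|01⟩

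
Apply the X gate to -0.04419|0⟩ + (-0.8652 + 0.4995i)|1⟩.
(-0.8652 + 0.4995i)|0⟩ - 0.04419|1⟩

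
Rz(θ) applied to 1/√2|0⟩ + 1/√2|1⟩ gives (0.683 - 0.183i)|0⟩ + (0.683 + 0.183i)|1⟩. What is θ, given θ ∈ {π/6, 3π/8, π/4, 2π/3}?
π/6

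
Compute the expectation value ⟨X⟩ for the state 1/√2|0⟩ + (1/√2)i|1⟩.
0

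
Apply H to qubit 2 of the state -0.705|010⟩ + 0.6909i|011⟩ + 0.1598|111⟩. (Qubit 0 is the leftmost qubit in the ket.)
(-0.4985 + 0.4885i)|010⟩ + (-0.4985 - 0.4885i)|011⟩ + 0.113|110⟩ - 0.113|111⟩

H on qubit 2 mixes each pair of kets that differ only in qubit 2: amplitudes (a, b) of (|…0…⟩, |…1…⟩) become ((a + b)/√2, (a − b)/√2). Kets absent from the input have amplitude 0.
(|010⟩, |011⟩): (a, b) = (-0.705, 0.6909i) → ((-0.4985 + 0.4885i), (-0.4985 - 0.4885i))
(|110⟩, |111⟩): (a, b) = (0, 0.1598) → (0.113, -0.113)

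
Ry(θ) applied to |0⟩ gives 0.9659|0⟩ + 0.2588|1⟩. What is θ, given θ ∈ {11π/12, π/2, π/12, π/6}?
π/6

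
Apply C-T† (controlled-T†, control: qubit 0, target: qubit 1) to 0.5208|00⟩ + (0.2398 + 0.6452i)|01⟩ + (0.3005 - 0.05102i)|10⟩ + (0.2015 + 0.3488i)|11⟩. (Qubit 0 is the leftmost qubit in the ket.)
0.5208|00⟩ + (0.2398 + 0.6452i)|01⟩ + (0.3005 - 0.05102i)|10⟩ + (0.3891 + 0.1042i)|11⟩

C-T† leaves the control-|0⟩ kets |00⟩, |01⟩ unchanged and applies T† to qubit 1 on the control-|1⟩ pair (|10⟩, |11⟩).
T† = [[1, 0], [0, (1/√2 - (1/√2)i)]].
With a = amp(|10⟩) = (0.3005 - 0.05102i) and b = amp(|11⟩) = (0.2015 + 0.3488i):
new amp(|10⟩) = (1)·a = (0.3005 - 0.05102i)
new amp(|11⟩) = (1/√2 - (1/√2)i)·b = (0.3891 + 0.1042i)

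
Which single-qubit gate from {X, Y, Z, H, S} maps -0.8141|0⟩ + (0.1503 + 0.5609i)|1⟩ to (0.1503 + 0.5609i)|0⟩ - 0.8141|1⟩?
X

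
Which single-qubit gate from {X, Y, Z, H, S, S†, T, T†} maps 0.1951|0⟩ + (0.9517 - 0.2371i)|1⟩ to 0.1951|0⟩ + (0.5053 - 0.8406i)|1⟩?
T†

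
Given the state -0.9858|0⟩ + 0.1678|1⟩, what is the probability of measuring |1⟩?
0.02816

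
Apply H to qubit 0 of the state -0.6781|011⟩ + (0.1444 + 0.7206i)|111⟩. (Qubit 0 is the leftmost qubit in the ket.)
(-0.3774 + 0.5095i)|011⟩ + (-0.5816 - 0.5095i)|111⟩

H on qubit 0 mixes each pair of kets that differ only in qubit 0: amplitudes (a, b) of (|…0…⟩, |…1…⟩) become ((a + b)/√2, (a − b)/√2). Kets absent from the input have amplitude 0.
(|011⟩, |111⟩): (a, b) = (-0.6781, (0.1444 + 0.7206i)) → ((-0.3774 + 0.5095i), (-0.5816 - 0.5095i))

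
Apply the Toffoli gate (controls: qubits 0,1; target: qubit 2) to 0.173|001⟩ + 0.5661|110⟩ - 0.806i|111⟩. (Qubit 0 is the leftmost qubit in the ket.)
0.173|001⟩ - 0.806i|110⟩ + 0.5661|111⟩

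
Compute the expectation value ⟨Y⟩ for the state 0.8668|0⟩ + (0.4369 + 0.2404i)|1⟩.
0.4168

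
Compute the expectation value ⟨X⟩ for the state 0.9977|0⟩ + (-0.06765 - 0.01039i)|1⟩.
-0.135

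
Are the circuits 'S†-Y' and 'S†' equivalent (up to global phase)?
No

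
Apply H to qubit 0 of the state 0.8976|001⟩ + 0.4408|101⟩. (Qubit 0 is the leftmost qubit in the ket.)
0.9464|001⟩ + 0.323|101⟩

H on qubit 0 mixes each pair of kets that differ only in qubit 0: amplitudes (a, b) of (|…0…⟩, |…1…⟩) become ((a + b)/√2, (a − b)/√2). Kets absent from the input have amplitude 0.
(|001⟩, |101⟩): (a, b) = (0.8976, 0.4408) → (0.9464, 0.323)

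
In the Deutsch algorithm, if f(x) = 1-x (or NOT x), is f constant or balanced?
Balanced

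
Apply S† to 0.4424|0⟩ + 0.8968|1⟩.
0.4424|0⟩ - 0.8968i|1⟩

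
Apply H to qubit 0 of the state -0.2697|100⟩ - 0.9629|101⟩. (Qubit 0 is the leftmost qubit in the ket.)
-0.1907|000⟩ - 0.6809|001⟩ + 0.1907|100⟩ + 0.6809|101⟩

H on qubit 0 mixes each pair of kets that differ only in qubit 0: amplitudes (a, b) of (|…0…⟩, |…1…⟩) become ((a + b)/√2, (a − b)/√2). Kets absent from the input have amplitude 0.
(|000⟩, |100⟩): (a, b) = (0, -0.2697) → (-0.1907, 0.1907)
(|001⟩, |101⟩): (a, b) = (0, -0.9629) → (-0.6809, 0.6809)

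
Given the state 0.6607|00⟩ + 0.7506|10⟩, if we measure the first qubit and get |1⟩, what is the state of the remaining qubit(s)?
|0⟩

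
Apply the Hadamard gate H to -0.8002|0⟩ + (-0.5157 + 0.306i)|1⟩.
(-0.9305 + 0.2164i)|0⟩ + (-0.2012 - 0.2164i)|1⟩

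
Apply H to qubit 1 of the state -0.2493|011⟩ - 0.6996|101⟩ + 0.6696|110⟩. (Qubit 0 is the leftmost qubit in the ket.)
-0.1763|001⟩ + 0.1763|011⟩ + 0.4735|100⟩ - 0.4947|101⟩ - 0.4735|110⟩ - 0.4947|111⟩

H on qubit 1 mixes each pair of kets that differ only in qubit 1: amplitudes (a, b) of (|…0…⟩, |…1…⟩) become ((a + b)/√2, (a − b)/√2). Kets absent from the input have amplitude 0.
(|001⟩, |011⟩): (a, b) = (0, -0.2493) → (-0.1763, 0.1763)
(|100⟩, |110⟩): (a, b) = (0, 0.6696) → (0.4735, -0.4735)
(|101⟩, |111⟩): (a, b) = (-0.6996, 0) → (-0.4947, -0.4947)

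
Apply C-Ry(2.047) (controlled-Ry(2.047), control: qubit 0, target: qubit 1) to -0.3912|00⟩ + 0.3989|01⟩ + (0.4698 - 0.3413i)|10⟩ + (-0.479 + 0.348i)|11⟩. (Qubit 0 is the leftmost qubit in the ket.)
-0.3912|00⟩ + 0.3989|01⟩ + (0.6535 - 0.4748i)|10⟩ + (0.1519 - 0.1104i)|11⟩

C-Ry(2.047) leaves the control-|0⟩ kets |00⟩, |01⟩ unchanged and applies Ry(2.047) to qubit 1 on the control-|1⟩ pair (|10⟩, |11⟩).
Ry(2.047) = [[cos(θ/2), −sin(θ/2)], [sin(θ/2), cos(θ/2)]]; θ = 2.047, cos(θ/2) ≈ 0.52038, sin(θ/2) ≈ 0.853935.
With a = amp(|10⟩) = (0.4698 - 0.3413i) and b = amp(|11⟩) = (-0.479 + 0.348i):
new amp(|10⟩) = (0.52038)·a + (-0.853935)·b = (0.6535 - 0.4748i)
new amp(|11⟩) = (0.853935)·a + (0.52038)·b = (0.1519 - 0.1104i)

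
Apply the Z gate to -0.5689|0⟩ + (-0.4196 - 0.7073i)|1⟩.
-0.5689|0⟩ + (0.4196 + 0.7073i)|1⟩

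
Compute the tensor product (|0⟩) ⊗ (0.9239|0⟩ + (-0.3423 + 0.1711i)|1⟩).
0.9239|00⟩ + (-0.3423 + 0.1711i)|01⟩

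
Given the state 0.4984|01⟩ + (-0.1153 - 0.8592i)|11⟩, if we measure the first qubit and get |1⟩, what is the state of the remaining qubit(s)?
(-0.133 - 0.9911i)|1⟩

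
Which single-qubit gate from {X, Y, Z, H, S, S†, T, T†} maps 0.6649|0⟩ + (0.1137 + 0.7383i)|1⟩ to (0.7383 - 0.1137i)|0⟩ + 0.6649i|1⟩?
Y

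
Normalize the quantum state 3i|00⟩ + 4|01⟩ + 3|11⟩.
0.5145i|00⟩ + 0.686|01⟩ + 0.5145|11⟩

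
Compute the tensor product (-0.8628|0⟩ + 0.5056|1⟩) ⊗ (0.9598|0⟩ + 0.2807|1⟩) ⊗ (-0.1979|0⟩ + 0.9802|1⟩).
0.1639|000⟩ - 0.8117|001⟩ + 0.04793|010⟩ - 0.2374|011⟩ - 0.09604|100⟩ + 0.4757|101⟩ - 0.02809|110⟩ + 0.1391|111⟩

amp(|b₁b₂…⟩) = product of the factor amplitudes for bits b₁, b₂, …; only kets whose every factor amplitude is nonzero survive.
|000⟩: (-0.8628)(0.9598)(-0.1979) = 0.1639
|001⟩: (-0.8628)(0.9598)(0.9802) = -0.8117
|010⟩: (-0.8628)(0.2807)(-0.1979) = 0.04793
|011⟩: (-0.8628)(0.2807)(0.9802) = -0.2374
|100⟩: (0.5056)(0.9598)(-0.1979) = -0.09604
|101⟩: (0.5056)(0.9598)(0.9802) = 0.4757
|110⟩: (0.5056)(0.2807)(-0.1979) = -0.02809
|111⟩: (0.5056)(0.2807)(0.9802) = 0.1391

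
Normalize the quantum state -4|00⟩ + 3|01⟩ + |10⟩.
-0.7845|00⟩ + 0.5883|01⟩ + 0.1961|10⟩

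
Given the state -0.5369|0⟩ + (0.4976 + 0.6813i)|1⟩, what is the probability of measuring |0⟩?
0.2883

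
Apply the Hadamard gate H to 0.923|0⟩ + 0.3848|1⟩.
0.9248|0⟩ + 0.3806|1⟩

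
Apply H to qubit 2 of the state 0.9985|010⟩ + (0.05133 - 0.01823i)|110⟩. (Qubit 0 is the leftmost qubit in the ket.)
0.706|010⟩ + 0.706|011⟩ + (0.0363 - 0.01289i)|110⟩ + (0.0363 - 0.01289i)|111⟩

H on qubit 2 mixes each pair of kets that differ only in qubit 2: amplitudes (a, b) of (|…0…⟩, |…1…⟩) become ((a + b)/√2, (a − b)/√2). Kets absent from the input have amplitude 0.
(|010⟩, |011⟩): (a, b) = (0.9985, 0) → (0.706, 0.706)
(|110⟩, |111⟩): (a, b) = ((0.05133 - 0.01823i), 0) → ((0.0363 - 0.01289i), (0.0363 - 0.01289i))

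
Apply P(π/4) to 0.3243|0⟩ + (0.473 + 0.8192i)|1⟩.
0.3243|0⟩ + (-0.2448 + 0.9137i)|1⟩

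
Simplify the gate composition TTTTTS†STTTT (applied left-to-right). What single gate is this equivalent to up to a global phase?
T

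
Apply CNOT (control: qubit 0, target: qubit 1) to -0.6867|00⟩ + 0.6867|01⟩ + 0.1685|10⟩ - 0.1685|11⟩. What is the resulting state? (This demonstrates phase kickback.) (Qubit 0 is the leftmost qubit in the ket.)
-0.6867|00⟩ + 0.6867|01⟩ - 0.1685|10⟩ + 0.1685|11⟩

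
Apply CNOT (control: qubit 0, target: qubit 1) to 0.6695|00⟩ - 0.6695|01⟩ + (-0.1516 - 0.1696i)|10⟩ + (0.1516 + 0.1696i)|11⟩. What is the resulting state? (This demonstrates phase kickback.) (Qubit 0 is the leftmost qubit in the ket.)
0.6695|00⟩ - 0.6695|01⟩ + (0.1516 + 0.1696i)|10⟩ + (-0.1516 - 0.1696i)|11⟩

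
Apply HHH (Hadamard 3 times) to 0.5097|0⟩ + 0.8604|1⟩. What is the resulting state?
0.9688|0⟩ - 0.248|1⟩

H² = I, so H^3 = H: a single Hadamard. With (a, b) = (0.5097, 0.8604), H gives ((a + b)/√2, (a − b)/√2) = (0.9688, -0.248).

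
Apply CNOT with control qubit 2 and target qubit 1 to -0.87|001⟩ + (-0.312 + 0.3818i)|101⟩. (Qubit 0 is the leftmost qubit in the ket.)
-0.87|011⟩ + (-0.312 + 0.3818i)|111⟩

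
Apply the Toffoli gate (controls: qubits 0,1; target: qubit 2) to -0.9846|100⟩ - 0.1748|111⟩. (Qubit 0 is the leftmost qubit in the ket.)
-0.9846|100⟩ - 0.1748|110⟩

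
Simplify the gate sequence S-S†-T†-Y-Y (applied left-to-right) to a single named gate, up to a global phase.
T†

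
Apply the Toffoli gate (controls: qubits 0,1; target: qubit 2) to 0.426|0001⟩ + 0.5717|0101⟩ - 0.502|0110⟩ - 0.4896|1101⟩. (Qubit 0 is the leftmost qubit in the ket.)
0.426|0001⟩ + 0.5717|0101⟩ - 0.502|0110⟩ - 0.4896|1111⟩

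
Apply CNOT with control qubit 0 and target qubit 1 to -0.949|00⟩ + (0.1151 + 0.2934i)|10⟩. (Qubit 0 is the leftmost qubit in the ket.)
-0.949|00⟩ + (0.1151 + 0.2934i)|11⟩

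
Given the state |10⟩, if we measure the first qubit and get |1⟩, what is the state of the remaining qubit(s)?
|0⟩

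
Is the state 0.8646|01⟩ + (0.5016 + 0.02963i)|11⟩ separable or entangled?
Separable

Writing the state as a|00⟩ + b|01⟩ + c|10⟩ + d|11⟩, it is a product state iff ad − bc = 0.
Here (a, b, c, d) = (0, 0.8646, 0, (0.5016 + 0.02963i)): ad − bc = (0)(0.5016 + 0.02963i) − (0.8646)(0) = 0, so the state is separable.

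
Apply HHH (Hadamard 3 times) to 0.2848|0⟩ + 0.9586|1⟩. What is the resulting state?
0.8792|0⟩ - 0.4764|1⟩

H² = I, so H^3 = H: a single Hadamard. With (a, b) = (0.2848, 0.9586), H gives ((a + b)/√2, (a − b)/√2) = (0.8792, -0.4764).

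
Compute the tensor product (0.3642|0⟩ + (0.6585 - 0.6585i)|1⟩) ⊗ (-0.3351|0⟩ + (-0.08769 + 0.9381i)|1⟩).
-0.122|00⟩ + (-0.03194 + 0.3417i)|01⟩ + (-0.2207 + 0.2207i)|10⟩ + (0.56 + 0.6755i)|11⟩

amp(|b₁b₂…⟩) = product of the factor amplitudes for bits b₁, b₂, …; only kets whose every factor amplitude is nonzero survive.
|00⟩: (0.3642)(-0.3351) = -0.122
|01⟩: (0.3642)(-0.08769 + 0.9381i) = (-0.03194 + 0.3417i)
|10⟩: (0.6585 - 0.6585i)(-0.3351) = (-0.2207 + 0.2207i)
|11⟩: (0.6585 - 0.6585i)(-0.08769 + 0.9381i) = (0.56 + 0.6755i)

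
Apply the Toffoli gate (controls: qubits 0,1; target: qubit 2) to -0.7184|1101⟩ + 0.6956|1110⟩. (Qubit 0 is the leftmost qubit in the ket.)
0.6956|1100⟩ - 0.7184|1111⟩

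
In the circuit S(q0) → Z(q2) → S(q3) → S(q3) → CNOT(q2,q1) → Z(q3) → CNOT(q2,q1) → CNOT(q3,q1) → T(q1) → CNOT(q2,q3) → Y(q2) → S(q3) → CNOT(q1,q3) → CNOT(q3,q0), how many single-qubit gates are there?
8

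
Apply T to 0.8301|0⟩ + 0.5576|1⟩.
0.8301|0⟩ + (0.3943 + 0.3943i)|1⟩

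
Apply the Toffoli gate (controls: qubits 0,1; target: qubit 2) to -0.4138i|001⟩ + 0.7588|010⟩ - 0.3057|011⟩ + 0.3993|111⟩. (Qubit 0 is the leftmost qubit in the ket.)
-0.4138i|001⟩ + 0.7588|010⟩ - 0.3057|011⟩ + 0.3993|110⟩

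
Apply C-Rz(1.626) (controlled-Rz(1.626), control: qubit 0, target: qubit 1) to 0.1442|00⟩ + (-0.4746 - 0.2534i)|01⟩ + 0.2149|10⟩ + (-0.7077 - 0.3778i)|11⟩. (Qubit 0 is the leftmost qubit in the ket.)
0.1442|00⟩ + (-0.4746 - 0.2534i)|01⟩ + (0.1477 - 0.1561i)|10⟩ + (-0.212 - 0.7737i)|11⟩

C-Rz(1.626) leaves the control-|0⟩ kets |00⟩, |01⟩ unchanged and applies Rz(1.626) to qubit 1 on the control-|1⟩ pair (|10⟩, |11⟩).
Rz(1.626) = [[e^(−iθ/2), 0], [0, e^(iθ/2)]] with e^(±iθ/2) = cos(θ/2) ± i·sin(θ/2); θ = 1.626, cos(θ/2) ≈ 0.687322, sin(θ/2) ≈ 0.726352.
With a = amp(|10⟩) = 0.2149 and b = amp(|11⟩) = (-0.7077 - 0.3778i):
new amp(|10⟩) = (0.687322 - 0.726352i)·a = (0.1477 - 0.1561i)
new amp(|11⟩) = (0.687322 + 0.726352i)·b = (-0.212 - 0.7737i)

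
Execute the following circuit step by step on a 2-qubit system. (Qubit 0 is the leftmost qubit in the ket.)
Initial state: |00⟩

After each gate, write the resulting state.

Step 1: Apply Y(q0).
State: i|10⟩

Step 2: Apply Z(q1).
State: i|10⟩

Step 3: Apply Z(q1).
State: i|10⟩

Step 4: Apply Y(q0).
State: |00⟩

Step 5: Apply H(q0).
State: 1/√2|00⟩ + 1/√2|10⟩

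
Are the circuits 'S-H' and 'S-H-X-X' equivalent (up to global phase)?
Yes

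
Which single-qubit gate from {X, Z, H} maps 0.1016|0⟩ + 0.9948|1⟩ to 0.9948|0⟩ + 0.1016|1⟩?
X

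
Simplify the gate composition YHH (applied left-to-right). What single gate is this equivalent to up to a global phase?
Y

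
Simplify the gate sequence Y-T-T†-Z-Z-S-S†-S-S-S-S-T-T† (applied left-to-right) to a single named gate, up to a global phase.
Y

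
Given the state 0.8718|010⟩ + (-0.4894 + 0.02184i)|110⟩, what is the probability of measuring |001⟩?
0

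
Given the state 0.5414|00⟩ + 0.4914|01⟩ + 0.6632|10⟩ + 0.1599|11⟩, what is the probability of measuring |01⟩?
0.2415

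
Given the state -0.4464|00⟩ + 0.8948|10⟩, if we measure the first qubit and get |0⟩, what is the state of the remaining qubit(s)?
-|0⟩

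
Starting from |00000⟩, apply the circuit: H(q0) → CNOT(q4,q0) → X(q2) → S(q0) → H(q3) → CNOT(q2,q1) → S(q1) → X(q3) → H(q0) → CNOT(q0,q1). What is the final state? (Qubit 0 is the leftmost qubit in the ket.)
(-1/√8 + (1/√8)i)|01100⟩ + (-1/√8 + (1/√8)i)|01110⟩ + (1/√8 + (1/√8)i)|10100⟩ + (1/√8 + (1/√8)i)|10110⟩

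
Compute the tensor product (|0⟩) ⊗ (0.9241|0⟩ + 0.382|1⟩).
0.9241|00⟩ + 0.382|01⟩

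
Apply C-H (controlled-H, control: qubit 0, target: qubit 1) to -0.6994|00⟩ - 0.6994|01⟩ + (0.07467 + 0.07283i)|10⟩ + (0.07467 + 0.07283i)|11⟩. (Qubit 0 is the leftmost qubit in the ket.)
-0.6994|00⟩ - 0.6994|01⟩ + (0.1056 + 0.103i)|10⟩

C-H leaves the control-|0⟩ kets |00⟩, |01⟩ unchanged and applies H to qubit 1 on the control-|1⟩ pair (|10⟩, |11⟩).
H = [[1/√2, 1/√2], [1/√2, -1/√2]].
With a = amp(|10⟩) = (0.07467 + 0.07283i) and b = amp(|11⟩) = (0.07467 + 0.07283i):
new amp(|10⟩) = (1/√2)·a + (1/√2)·b = (0.1056 + 0.103i)
new amp(|11⟩) = (1/√2)·a + (-1/√2)·b = 0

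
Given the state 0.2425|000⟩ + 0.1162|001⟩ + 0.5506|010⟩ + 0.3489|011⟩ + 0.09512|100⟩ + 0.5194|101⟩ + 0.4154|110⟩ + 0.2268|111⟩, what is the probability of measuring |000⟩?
0.05881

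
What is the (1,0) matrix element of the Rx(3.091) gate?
-0.9997i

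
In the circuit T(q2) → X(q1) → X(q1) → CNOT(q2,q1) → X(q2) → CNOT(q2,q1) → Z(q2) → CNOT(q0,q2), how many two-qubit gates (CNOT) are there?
3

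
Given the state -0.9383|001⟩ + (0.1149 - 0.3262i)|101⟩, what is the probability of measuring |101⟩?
0.1196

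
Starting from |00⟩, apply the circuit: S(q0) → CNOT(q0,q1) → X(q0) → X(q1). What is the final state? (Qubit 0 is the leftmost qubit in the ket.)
|11⟩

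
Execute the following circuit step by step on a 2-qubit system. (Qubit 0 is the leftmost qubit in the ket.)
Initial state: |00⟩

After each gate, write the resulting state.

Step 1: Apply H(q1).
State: 1/√2|00⟩ + 1/√2|01⟩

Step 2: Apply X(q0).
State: 1/√2|10⟩ + 1/√2|11⟩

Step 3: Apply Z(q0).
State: -1/√2|10⟩ - 1/√2|11⟩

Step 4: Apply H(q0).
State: -1/2|00⟩ - 1/2|01⟩ + 1/2|10⟩ + 1/2|11⟩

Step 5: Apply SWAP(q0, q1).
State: -1/2|00⟩ + 1/2|01⟩ - 1/2|10⟩ + 1/2|11⟩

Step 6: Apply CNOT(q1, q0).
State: -1/2|00⟩ + 1/2|01⟩ - 1/2|10⟩ + 1/2|11⟩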